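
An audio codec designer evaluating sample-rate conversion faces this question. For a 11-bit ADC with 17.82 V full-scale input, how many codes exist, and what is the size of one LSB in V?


Step 1 — number of quantization levels:
L = 2^N = 2^11 = 2048

Step 2 — LSB step size:
delta = Vfs / L
      = 17.82 / 2048
      = 0.00870117 V

Levels = 2048; step size = 0.00870117 V


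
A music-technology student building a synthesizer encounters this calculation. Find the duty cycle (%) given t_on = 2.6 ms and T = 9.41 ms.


Duty cycle as a percentage:
DC = (t_on / T) * 100
   = (2.6 / 9.41) * 100
   = 0.276302 * 100
   = 27.63 %

27.63 %


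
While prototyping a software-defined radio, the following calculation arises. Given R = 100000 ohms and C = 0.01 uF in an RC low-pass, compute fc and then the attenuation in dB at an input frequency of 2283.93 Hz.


Step 1 — cutoff frequency:
fc = 1 / (2*pi*R*C)
C = 0.01 uF = 1e-08 F
fc = 1 / (2*pi*100000*1e-08)
   = 159.155 Hz

Step 2 — magnitude at f = 2283.93 Hz:
|H(f)| = 1 / sqrt(1 + (f/fc)^2)
f/fc = 2283.93 / 159.155 = 14.35035
|H| = 1 / sqrt(1 + 205.932545) = 0.0695161
|H|_dB = 20*log10(0.0695161) = -23.16 dB

fc = 159.155 Hz; |H(2283.93 Hz)| = -23.16 dB


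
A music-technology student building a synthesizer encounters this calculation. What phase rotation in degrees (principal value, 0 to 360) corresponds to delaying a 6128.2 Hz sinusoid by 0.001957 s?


Phase shift from frequency and time delay:
phi = 360 * f * t_delay
    = 360 * 6128.2 * 0.001957
    = 4317.44 degrees
    mod 360 = 357.44 degrees

357.44 degrees


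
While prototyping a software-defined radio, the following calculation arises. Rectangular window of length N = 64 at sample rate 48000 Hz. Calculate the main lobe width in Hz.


Main lobe width for a rectangular window:
Width = 2 * fs / N
      = 2 * 48000 / 64
      = 96000 / 64
      = 1500.0 Hz

1500.0 Hz


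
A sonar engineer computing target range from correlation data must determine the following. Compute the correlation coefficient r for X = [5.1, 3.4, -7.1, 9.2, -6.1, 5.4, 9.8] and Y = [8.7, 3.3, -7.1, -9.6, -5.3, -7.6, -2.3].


Pearson correlation coefficient (population):
r = cov(X,Y) / (std(X) * std(Y))
Mean X = 2.8143, Mean Y = -2.8429
Cov(X,Y) = 6.062041
Std(X) = 6.319907, Std(Y) = 6.137905
r = 0.1563

0.1563


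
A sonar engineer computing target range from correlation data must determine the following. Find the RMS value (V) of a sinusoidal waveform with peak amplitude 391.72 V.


RMS voltage for a sinusoidal waveform:
V_rms = V_peak / sqrt(2)
      = 391.72 / 1.414214
      = 276.988 V

276.988 V


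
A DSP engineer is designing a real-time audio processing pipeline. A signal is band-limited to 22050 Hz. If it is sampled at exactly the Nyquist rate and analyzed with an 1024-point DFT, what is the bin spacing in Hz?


Step 1 — Nyquist sampling rate:
fs = 2 * fmax = 2 * 22050 = 44100 Hz

Step 2 — DFT bin spacing:
df = fs / N = 44100 / 1024 = 43.0664 Hz

43.0664 Hz


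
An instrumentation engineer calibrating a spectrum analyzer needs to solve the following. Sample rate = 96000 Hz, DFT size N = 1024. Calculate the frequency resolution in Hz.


DFT frequency resolution:
df = fs / N
   = 96000 / 1024
   = 93.75 Hz

93.75 Hz


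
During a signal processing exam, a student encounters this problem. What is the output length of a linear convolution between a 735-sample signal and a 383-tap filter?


Linear convolution output length:
L = N + M - 1
  = 735 + 383 - 1
  = 1117 samples

1117


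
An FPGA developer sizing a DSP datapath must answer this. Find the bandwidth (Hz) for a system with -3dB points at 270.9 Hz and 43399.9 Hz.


Bandwidth is the difference of -3dB frequencies:
BW = f_high - f_low
   = 43399.9 - 270.9
   = 43129.0 Hz

43129.0 Hz


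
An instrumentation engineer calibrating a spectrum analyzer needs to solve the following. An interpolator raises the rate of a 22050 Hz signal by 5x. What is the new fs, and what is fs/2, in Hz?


Step 1 — output sample rate after interpolation by L:
fs_out = L * fs_in = 5 * 22050 = 110250 Hz

Step 2 — Nyquist frequency of the output stream:
f_Nyq = fs_out / 2 = 110250 / 2 = 55125.0 Hz

fs_out = 110250 Hz; f_Nyquist = 55125.0 Hz


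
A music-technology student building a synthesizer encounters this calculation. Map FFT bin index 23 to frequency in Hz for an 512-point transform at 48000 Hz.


Frequency of DFT bin k:
f_k = k * fs / N
    = 23 * 48000 / 512
    = 1104000 / 512
    = 2156.25 Hz

2156.25 Hz


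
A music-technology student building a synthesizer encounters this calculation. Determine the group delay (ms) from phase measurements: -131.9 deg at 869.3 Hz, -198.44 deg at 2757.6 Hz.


Group delay from phase difference:
tau = -d(phi)/d(omega)
d(phi) = -66.54 deg = -1.161342 rad
d(omega) = 2*pi*(2757.6 - 869.3) = 11864.5388 rad/s
tau = -(-1.161342) / 11864.5388
    = 0.0979 ms

0.0979 ms


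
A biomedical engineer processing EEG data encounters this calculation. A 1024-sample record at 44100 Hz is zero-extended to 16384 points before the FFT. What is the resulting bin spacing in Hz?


Frequency resolution after zero-padding:
N_padded = 1024 * 16 = 16384
df = fs / N_padded
   = 44100 / 16384
   = 2.6917 Hz

2.6917 Hz


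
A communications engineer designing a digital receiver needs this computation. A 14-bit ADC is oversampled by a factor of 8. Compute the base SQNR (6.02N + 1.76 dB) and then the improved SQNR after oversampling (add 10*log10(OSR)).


Step 1 — baseline SQNR at Nyquist:
SQNR_base = 6.02*N + 1.76
          = 6.02*14 + 1.76
          = 86.04 dB

Step 2 — oversampling processing gain:
G = 10*log10(OSR) = 10*log10(8) = 9.03 dB

Step 3 — total:
SQNR_total = 86.04 + 9.03 = 95.07 dB

Base SQNR = 86.04 dB; oversampled SQNR = 95.07 dB


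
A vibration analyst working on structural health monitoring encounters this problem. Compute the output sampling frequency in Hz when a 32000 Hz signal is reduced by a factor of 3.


Decimation reduces the sample rate:
fs_out = fs_in / M
       = 32000 / 3
       = 10666.6667 Hz

10666.6667 Hz


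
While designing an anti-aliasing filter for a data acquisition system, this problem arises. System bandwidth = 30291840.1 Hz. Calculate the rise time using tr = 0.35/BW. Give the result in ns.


Rise time from bandwidth relationship:
tr = 0.35 / BW
   = 0.35 / 30291840.1
   = 1.155426672e-08 s
   = 11.5543 ns

11.5543 ns


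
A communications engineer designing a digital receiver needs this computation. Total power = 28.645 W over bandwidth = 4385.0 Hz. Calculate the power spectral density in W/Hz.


Power spectral density:
PSD = P / BW
    = 28.645 / 4385.0
    = 0.0065325 W/Hz

0.0065325 W/Hz


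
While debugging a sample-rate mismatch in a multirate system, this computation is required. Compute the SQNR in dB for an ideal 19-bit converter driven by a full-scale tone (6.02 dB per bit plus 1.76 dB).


Theoretical SNR for a full-scale sinusoid:
SNR = 6.02 * N + 1.76
    = 6.02 * 19 + 1.76
    = 114.38 + 1.76
    = 116.14 dB

116.14 dB


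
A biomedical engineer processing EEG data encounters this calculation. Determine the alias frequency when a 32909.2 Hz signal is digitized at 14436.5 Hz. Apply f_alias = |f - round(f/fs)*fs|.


Compute the nearest integer multiple of fs to the signal:
n = round(32909.2 / 14436.5) = 2
f_alias = |32909.2 - 2 * 14436.5|
        = |32909.2 - 28873.0|
        = 4036.2 Hz

4036.2


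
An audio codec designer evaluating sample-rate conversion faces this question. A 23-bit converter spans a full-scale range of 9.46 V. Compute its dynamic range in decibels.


Dynamic range from full-scale to LSB:
V_min = V_max / 2^bits = 9.46 / 2^23
DR = 20 * log10(V_max / V_min)
   = 20 * log10(2^23)
   = 20 * 23 * log10(2)
   = 138.47 dB

138.47 dB


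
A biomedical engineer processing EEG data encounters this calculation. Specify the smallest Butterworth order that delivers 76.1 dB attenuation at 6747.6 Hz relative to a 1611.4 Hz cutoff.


Butterworth filter order formula:
n = log10(10^(A/10) - 1) / (2 * log10(f_stop/f_pass))
10^(76.1/10) - 1 = 40738026.7804
f_stop/f_pass = 6747.6 / 1611.4 = 4.1874
n = 6.1179 -> ceil = 7

7


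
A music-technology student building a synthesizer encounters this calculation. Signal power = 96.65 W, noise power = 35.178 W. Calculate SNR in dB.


SNR in decibels:
SNR = 10 * log10(Ps / Pn)
    = 10 * log10(96.65 / 35.178)
    = 10 * log10(2.7475)
    = 10 * 0.4389
    = 4.39 dB

4.39 dB


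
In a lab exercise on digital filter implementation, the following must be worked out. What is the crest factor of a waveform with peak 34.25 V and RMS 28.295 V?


Crest factor is the ratio of peak to RMS:
CF = V_peak / V_rms
   = 34.25 / 28.295
   = 1.2105

1.2105


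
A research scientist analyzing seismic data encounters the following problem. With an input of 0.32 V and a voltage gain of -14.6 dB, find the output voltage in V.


Output voltage from dB gain:
V_out = V_in * 10^(gain_dB / 20)
      = 0.32 * 10^(-14.6 / 20)
      = 0.32 * 0.186209
      = 0.0596 V

0.0596 V


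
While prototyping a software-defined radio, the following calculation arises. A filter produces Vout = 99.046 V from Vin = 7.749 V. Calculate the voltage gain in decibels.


Voltage gain in dB:
G = 20 * log10(Vout / Vin)
  = 20 * log10(99.046 / 7.749)
  = 20 * log10(12.781778)
  = 20 * 1.106591
  = 22.13 dB

22.13 dB


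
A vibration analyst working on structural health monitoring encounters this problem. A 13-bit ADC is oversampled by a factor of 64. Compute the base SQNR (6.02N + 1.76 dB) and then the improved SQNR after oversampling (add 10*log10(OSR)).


Step 1 — baseline SQNR at Nyquist:
SQNR_base = 6.02*N + 1.76
          = 6.02*13 + 1.76
          = 80.02 dB

Step 2 — oversampling processing gain:
G = 10*log10(OSR) = 10*log10(64) = 18.06 dB

Step 3 — total:
SQNR_total = 80.02 + 18.06 = 98.08 dB

Base SQNR = 80.02 dB; oversampled SQNR = 98.08 dB


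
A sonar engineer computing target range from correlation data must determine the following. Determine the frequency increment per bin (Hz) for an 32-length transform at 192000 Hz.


DFT frequency resolution:
df = fs / N
   = 192000 / 32
   = 6000.0 Hz

6000.0 Hz


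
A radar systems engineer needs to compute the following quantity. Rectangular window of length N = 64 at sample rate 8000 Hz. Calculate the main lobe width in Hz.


Main lobe width for a rectangular window:
Width = 2 * fs / N
      = 2 * 8000 / 64
      = 16000 / 64
      = 250.0 Hz

250.0 Hz


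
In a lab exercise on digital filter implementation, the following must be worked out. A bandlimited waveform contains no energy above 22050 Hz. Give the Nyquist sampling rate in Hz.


The Nyquist rate is twice the maximum frequency component.
fs_min = 2 * fmax
      = 2 * 22050
      = 44100 Hz

44100


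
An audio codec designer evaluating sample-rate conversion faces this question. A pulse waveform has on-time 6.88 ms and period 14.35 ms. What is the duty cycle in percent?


Duty cycle as a percentage:
DC = (t_on / T) * 100
   = (6.88 / 14.35) * 100
   = 0.479443 * 100
   = 47.94 %

47.94 %


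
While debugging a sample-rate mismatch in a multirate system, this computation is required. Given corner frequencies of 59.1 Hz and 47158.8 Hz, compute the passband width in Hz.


Bandwidth is the difference of -3dB frequencies:
BW = f_high - f_low
   = 47158.8 - 59.1
   = 47099.7 Hz

47099.7 Hz


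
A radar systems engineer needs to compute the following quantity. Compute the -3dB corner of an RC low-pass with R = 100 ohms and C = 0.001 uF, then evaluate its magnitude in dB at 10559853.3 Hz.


Step 1 — cutoff frequency:
fc = 1 / (2*pi*R*C)
C = 0.001 uF = 1e-09 F
fc = 1 / (2*pi*100*1e-09)
   = 1591549.431 Hz

Step 2 — magnitude at f = 10559853.3 Hz:
|H(f)| = 1 / sqrt(1 + (f/fc)^2)
f/fc = 10559853.3 / 1591549.431 = 6.634952
|H| = 1 / sqrt(1 + 44.022588) = 0.1490338
|H|_dB = 20*log10(0.1490338) = -16.53 dB

fc = 1591549.431 Hz; |H(10559853.3 Hz)| = -16.53 dB


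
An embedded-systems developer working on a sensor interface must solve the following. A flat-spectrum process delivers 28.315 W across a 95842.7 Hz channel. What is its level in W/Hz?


Power spectral density:
PSD = P / BW
    = 28.315 / 95842.7
    = 0.00029543 W/Hz

0.00029543 W/Hz


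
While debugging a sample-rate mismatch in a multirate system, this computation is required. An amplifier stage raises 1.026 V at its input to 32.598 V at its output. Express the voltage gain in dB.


Voltage gain in dB:
G = 20 * log10(Vout / Vin)
  = 20 * log10(32.598 / 1.026)
  = 20 * log10(31.77193)
  = 20 * 1.502044
  = 30.04 dB

30.04 dB


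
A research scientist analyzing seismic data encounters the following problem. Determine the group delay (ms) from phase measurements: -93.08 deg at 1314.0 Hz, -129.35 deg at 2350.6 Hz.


Group delay from phase difference:
tau = -d(phi)/d(omega)
d(phi) = -36.27 deg = -0.633031 rad
d(omega) = 2*pi*(2350.6 - 1314.0) = 6513.1499 rad/s
tau = -(-0.633031) / 6513.1499
    = 0.0972 ms

0.0972 ms


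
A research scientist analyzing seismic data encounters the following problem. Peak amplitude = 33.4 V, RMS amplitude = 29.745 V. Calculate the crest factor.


Crest factor is the ratio of peak to RMS:
CF = V_peak / V_rms
   = 33.4 / 29.745
   = 1.1229

1.1229


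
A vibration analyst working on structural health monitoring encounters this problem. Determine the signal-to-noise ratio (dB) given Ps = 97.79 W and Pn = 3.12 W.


SNR in decibels:
SNR = 10 * log10(Ps / Pn)
    = 10 * log10(97.79 / 3.12)
    = 10 * log10(31.3429)
    = 10 * 1.4961
    = 14.96 dB

14.96 dB


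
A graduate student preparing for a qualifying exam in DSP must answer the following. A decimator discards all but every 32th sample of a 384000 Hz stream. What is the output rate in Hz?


Decimation reduces the sample rate:
fs_out = fs_in / M
       = 384000 / 32
       = 12000.0 Hz

12000.0 Hz


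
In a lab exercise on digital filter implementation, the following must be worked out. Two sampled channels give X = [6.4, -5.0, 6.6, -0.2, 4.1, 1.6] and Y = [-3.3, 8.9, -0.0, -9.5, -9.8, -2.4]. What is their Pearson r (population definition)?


Pearson correlation coefficient (population):
r = cov(X,Y) / (std(X) * std(Y))
Mean X = 2.25, Mean Y = -2.6833
Cov(X,Y) = -11.919167
Std(X) = 4.05288, Std(Y) = 6.310683
r = -0.466

-0.466


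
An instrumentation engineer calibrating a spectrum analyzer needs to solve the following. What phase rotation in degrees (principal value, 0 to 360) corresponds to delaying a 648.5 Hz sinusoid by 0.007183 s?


Phase shift from frequency and time delay:
phi = 360 * f * t_delay
    = 360 * 648.5 * 0.007183
    = 1676.94 degrees
    mod 360 = 236.94 degrees

236.94 degrees


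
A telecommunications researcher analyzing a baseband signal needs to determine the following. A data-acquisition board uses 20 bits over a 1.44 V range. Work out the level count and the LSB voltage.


Step 1 — number of quantization levels:
L = 2^N = 2^20 = 1048576

Step 2 — LSB step size:
delta = Vfs / L
      = 1.44 / 1048576
      = 1.37e-06 V

Levels = 1048576; step size = 1.37e-06 V


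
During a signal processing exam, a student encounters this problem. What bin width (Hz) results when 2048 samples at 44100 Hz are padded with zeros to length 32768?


Frequency resolution after zero-padding:
N_padded = 2048 * 16 = 32768
df = fs / N_padded
   = 44100 / 32768
   = 1.3458 Hz

1.3458 Hz


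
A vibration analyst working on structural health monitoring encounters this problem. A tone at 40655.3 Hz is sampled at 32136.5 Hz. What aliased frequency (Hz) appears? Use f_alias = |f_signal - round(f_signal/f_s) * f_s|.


Compute the nearest integer multiple of fs to the signal:
n = round(40655.3 / 32136.5) = 1
f_alias = |40655.3 - 1 * 32136.5|
        = |40655.3 - 32136.5|
        = 8518.8 Hz

8518.8


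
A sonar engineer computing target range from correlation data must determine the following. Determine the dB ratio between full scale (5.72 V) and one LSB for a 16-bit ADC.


Dynamic range from full-scale to LSB:
V_min = V_max / 2^bits = 5.72 / 2^16
DR = 20 * log10(V_max / V_min)
   = 20 * log10(2^16)
   = 20 * 16 * log10(2)
   = 96.33 dB

96.33 dB


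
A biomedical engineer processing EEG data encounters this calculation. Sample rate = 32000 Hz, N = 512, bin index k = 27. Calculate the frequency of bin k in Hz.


Frequency of DFT bin k:
f_k = k * fs / N
    = 27 * 32000 / 512
    = 864000 / 512
    = 1687.5 Hz

1687.5 Hz


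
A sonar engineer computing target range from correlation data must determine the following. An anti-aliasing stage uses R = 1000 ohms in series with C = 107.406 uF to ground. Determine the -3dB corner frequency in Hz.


Cutoff frequency of a first-order RC filter:
fc = 1 / (2 * pi * R * C)
C = 107.406 uF = 0.000107406 F
fc = 1 / (2 * pi * 1000 * 0.000107406)
   = 1 / 0.67485180110293
   = 1.481807 Hz

1.481807 Hz


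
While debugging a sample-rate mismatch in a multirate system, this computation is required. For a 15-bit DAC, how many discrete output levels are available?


Number of quantization levels = 2^N
= 2^15
= 32768

32768


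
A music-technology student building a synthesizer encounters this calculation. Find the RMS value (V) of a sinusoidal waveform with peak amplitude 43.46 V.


RMS voltage for a sinusoidal waveform:
V_rms = V_peak / sqrt(2)
      = 43.46 / 1.414214
      = 30.731 V

30.731 V


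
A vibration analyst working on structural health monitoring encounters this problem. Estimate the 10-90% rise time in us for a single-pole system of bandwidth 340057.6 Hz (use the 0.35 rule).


Rise time from bandwidth relationship:
tr = 0.35 / BW
   = 0.35 / 340057.6
   = 1.0292374e-06 s
   = 1.0292 us

1.0292 us


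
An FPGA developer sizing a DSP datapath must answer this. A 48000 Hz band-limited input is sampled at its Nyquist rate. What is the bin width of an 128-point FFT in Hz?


Step 1 — Nyquist sampling rate:
fs = 2 * fmax = 2 * 48000 = 96000 Hz

Step 2 — DFT bin spacing:
df = fs / N = 96000 / 128 = 750.0 Hz

750.0 Hz


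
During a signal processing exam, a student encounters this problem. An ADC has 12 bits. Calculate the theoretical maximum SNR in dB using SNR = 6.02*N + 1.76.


Theoretical SNR for a full-scale sinusoid:
SNR = 6.02 * N + 1.76
    = 6.02 * 12 + 1.76
    = 72.24 + 1.76
    = 74.0 dB

74.0 dB


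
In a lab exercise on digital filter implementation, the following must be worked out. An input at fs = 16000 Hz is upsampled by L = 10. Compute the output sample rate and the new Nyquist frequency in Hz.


Step 1 — output sample rate after interpolation by L:
fs_out = L * fs_in = 10 * 16000 = 160000 Hz

Step 2 — Nyquist frequency of the output stream:
f_Nyq = fs_out / 2 = 160000 / 2 = 80000.0 Hz

fs_out = 160000 Hz; f_Nyquist = 80000.0 Hz


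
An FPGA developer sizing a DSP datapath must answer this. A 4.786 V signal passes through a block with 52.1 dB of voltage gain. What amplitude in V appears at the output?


Output voltage from dB gain:
V_out = V_in * 10^(gain_dB / 20)
      = 4.786 * 10^(52.1 / 20)
      = 4.786 * 402.717034
      = 1927.4037 V

1927.4037 V


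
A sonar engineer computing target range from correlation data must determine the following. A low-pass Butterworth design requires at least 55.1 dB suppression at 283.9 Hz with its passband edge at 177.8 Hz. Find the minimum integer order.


Butterworth filter order formula:
n = log10(10^(A/10) - 1) / (2 * log10(f_stop/f_pass))
10^(55.1/10) - 1 = 323592.6569
f_stop/f_pass = 283.9 / 177.8 = 1.5967
n = 13.5558 -> ceil = 14

14


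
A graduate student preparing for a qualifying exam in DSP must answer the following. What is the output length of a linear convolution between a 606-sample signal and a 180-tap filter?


Linear convolution output length:
L = N + M - 1
  = 606 + 180 - 1
  = 785 samples

785


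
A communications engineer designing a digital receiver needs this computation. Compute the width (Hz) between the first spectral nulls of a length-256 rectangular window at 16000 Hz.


Main lobe width for a rectangular window:
Width = 2 * fs / N
      = 2 * 16000 / 256
      = 32000 / 256
      = 125.0 Hz

125.0 Hz


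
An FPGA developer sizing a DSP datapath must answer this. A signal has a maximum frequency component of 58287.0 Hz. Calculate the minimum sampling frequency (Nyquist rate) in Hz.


The Nyquist rate is twice the maximum frequency component.
fs_min = 2 * fmax
      = 2 * 58287.0
      = 116574.0 Hz

116574.0


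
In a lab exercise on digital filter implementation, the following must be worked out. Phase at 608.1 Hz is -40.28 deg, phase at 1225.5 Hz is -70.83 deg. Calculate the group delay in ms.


Group delay from phase difference:
tau = -d(phi)/d(omega)
d(phi) = -30.55 deg = -0.533198 rad
d(omega) = 2*pi*(1225.5 - 608.1) = 3879.2386 rad/s
tau = -(-0.533198) / 3879.2386
    = 0.1374 ms

0.1374 ms


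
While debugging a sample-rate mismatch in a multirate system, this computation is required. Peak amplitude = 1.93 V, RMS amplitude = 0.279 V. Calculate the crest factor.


Crest factor is the ratio of peak to RMS:
CF = V_peak / V_rms
   = 1.93 / 0.279
   = 6.9176

6.9176


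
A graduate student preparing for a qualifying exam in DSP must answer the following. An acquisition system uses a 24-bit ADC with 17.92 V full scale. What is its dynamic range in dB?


Dynamic range from full-scale to LSB:
V_min = V_max / 2^bits = 17.92 / 2^24
DR = 20 * log10(V_max / V_min)
   = 20 * log10(2^24)
   = 20 * 24 * log10(2)
   = 144.49 dB

144.49 dB


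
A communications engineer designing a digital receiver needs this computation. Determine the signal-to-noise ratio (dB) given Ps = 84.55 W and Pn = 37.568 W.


SNR in decibels:
SNR = 10 * log10(Ps / Pn)
    = 10 * log10(84.55 / 37.568)
    = 10 * log10(2.2506)
    = 10 * 0.3523
    = 3.52 dB

3.52 dB


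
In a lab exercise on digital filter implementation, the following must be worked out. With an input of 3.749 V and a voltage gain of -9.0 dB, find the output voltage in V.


Output voltage from dB gain:
V_out = V_in * 10^(gain_dB / 20)
      = 3.749 * 10^(-9.0 / 20)
      = 3.749 * 0.354813
      = 1.3302 V

1.3302 V


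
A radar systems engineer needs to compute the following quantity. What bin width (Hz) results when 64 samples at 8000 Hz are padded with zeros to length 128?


Frequency resolution after zero-padding:
N_padded = 64 * 2 = 128
df = fs / N_padded
   = 8000 / 128
   = 62.5 Hz

62.5 Hz


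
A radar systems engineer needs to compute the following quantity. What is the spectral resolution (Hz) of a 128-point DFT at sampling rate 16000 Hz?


DFT frequency resolution:
df = fs / N
   = 16000 / 128
   = 125.0 Hz

125.0 Hz


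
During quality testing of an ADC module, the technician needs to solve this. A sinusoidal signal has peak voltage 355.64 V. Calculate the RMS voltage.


RMS voltage for a sinusoidal waveform:
V_rms = V_peak / sqrt(2)
      = 355.64 / 1.414214
      = 251.475 V

251.475 V


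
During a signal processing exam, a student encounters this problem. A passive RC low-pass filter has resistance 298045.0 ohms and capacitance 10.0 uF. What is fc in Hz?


Cutoff frequency of a first-order RC filter:
fc = 1 / (2 * pi * R * C)
C = 10.0 uF = 1e-05 F
fc = 1 / (2 * pi * 298045.0 * 1e-05)
   = 1 / 18.726719648783
   = 0.0534 Hz

0.0534 Hz


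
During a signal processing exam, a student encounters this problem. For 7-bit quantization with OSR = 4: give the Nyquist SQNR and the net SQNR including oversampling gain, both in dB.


Step 1 — baseline SQNR at Nyquist:
SQNR_base = 6.02*N + 1.76
          = 6.02*7 + 1.76
          = 43.9 dB

Step 2 — oversampling processing gain:
G = 10*log10(OSR) = 10*log10(4) = 6.02 dB

Step 3 — total:
SQNR_total = 43.9 + 6.02 = 49.92 dB

Base SQNR = 43.9 dB; oversampled SQNR = 49.92 dB


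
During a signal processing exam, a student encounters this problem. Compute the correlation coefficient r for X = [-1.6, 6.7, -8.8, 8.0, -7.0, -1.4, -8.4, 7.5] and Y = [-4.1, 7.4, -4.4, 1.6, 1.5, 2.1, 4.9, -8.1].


Pearson correlation coefficient (population):
r = cov(X,Y) / (std(X) * std(Y))
Mean X = -0.625, Mean Y = 0.1125
Cov(X,Y) = -0.890937
Std(X) = 6.741059, Std(Y) = 4.869147
r = -0.0271

-0.0271


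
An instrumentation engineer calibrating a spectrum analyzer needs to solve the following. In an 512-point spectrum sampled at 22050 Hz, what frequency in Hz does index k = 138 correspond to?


Frequency of DFT bin k:
f_k = k * fs / N
    = 138 * 22050 / 512
    = 3042900 / 512
    = 5943.164 Hz

5943.164 Hz


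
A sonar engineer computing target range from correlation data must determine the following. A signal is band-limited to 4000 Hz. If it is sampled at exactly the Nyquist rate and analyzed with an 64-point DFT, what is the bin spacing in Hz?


Step 1 — Nyquist sampling rate:
fs = 2 * fmax = 2 * 4000 = 8000 Hz

Step 2 — DFT bin spacing:
df = fs / N = 8000 / 64 = 125.0 Hz

125.0 Hz


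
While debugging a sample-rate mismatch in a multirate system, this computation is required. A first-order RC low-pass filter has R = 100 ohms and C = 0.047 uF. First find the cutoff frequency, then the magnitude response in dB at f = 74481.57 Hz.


Step 1 — cutoff frequency:
fc = 1 / (2*pi*R*C)
C = 0.047 uF = 4.7e-08 F
fc = 1 / (2*pi*100*4.7e-08)
   = 33862.754 Hz

Step 2 — magnitude at f = 74481.57 Hz:
|H(f)| = 1 / sqrt(1 + (f/fc)^2)
f/fc = 74481.57 / 33862.754 = 2.199513
|H| = 1 / sqrt(1 + 4.837857) = 0.4138789
|H|_dB = 20*log10(0.4138789) = -7.66 dB

fc = 33862.754 Hz; |H(74481.57 Hz)| = -7.66 dB


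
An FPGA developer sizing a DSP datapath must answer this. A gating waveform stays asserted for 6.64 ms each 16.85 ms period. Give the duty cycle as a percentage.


Duty cycle as a percentage:
DC = (t_on / T) * 100
   = (6.64 / 16.85) * 100
   = 0.394065 * 100
   = 39.41 %

39.41 %


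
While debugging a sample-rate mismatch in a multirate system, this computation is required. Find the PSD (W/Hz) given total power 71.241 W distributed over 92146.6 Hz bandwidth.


Power spectral density:
PSD = P / BW
    = 71.241 / 92146.6
    = 0.00077313 W/Hz

0.00077313 W/Hz


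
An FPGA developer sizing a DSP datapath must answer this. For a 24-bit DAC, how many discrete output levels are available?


Number of quantization levels = 2^N
= 2^24
= 16777216

16777216


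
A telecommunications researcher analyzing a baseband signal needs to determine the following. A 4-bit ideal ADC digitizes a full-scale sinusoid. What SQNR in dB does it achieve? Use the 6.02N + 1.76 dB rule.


Theoretical SNR for a full-scale sinusoid:
SNR = 6.02 * N + 1.76
    = 6.02 * 4 + 1.76
    = 24.08 + 1.76
    = 25.84 dB

25.84 dB


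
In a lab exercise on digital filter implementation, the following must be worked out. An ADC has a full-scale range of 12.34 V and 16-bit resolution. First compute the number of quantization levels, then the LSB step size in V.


Step 1 — number of quantization levels:
L = 2^N = 2^16 = 65536

Step 2 — LSB step size:
delta = Vfs / L
      = 12.34 / 65536
      = 0.00018829 V

Levels = 65536; step size = 0.00018829 V


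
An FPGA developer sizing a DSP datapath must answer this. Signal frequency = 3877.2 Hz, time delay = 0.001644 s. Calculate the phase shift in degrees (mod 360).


Phase shift from frequency and time delay:
phi = 360 * f * t_delay
    = 360 * 3877.2 * 0.001644
    = 2294.68 degrees
    mod 360 = 134.68 degrees

134.68 degrees


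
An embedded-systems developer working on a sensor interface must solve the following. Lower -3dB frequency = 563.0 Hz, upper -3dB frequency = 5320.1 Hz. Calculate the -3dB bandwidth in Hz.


Bandwidth is the difference of -3dB frequencies:
BW = f_high - f_low
   = 5320.1 - 563.0
   = 4757.1 Hz

4757.1 Hz


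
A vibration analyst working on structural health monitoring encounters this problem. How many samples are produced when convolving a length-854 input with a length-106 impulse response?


Linear convolution output length:
L = N + M - 1
  = 854 + 106 - 1
  = 959 samples

959


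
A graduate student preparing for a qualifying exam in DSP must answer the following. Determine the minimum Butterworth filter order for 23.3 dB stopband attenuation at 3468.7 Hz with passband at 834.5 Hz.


Butterworth filter order formula:
n = log10(10^(A/10) - 1) / (2 * log10(f_stop/f_pass))
10^(23.3/10) - 1 = 212.7962
f_stop/f_pass = 3468.7 / 834.5 = 4.1566
n = 1.8812 -> ceil = 2

2


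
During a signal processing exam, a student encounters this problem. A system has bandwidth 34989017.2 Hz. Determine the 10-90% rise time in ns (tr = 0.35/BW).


Rise time from bandwidth relationship:
tr = 0.35 / BW
   = 0.35 / 34989017.2
   = 1.000313893e-08 s
   = 10.0031 ns

10.0031 ns


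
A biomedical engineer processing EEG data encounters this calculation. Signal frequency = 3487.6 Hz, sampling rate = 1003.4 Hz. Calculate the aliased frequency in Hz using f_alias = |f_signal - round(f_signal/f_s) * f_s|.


Compute the nearest integer multiple of fs to the signal:
n = round(3487.6 / 1003.4) = 3
f_alias = |3487.6 - 3 * 1003.4|
        = |3487.6 - 3010.2|
        = 477.4 Hz

477.4


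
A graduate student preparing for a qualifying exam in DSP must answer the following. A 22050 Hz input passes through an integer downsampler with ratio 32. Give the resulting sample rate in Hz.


Decimation reduces the sample rate:
fs_out = fs_in / M
       = 22050 / 32
       = 689.0625 Hz

689.0625 Hz


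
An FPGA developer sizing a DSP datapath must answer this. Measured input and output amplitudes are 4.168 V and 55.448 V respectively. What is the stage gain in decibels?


Voltage gain in dB:
G = 20 * log10(Vout / Vin)
  = 20 * log10(55.448 / 4.168)
  = 20 * log10(13.303263)
  = 20 * 1.123958
  = 22.48 dB

22.48 dB


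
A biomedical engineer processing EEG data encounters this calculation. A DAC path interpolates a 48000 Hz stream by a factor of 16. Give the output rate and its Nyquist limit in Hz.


Step 1 — output sample rate after interpolation by L:
fs_out = L * fs_in = 16 * 48000 = 768000 Hz

Step 2 — Nyquist frequency of the output stream:
f_Nyq = fs_out / 2 = 768000 / 2 = 384000.0 Hz

fs_out = 768000 Hz; f_Nyquist = 384000.0 Hz


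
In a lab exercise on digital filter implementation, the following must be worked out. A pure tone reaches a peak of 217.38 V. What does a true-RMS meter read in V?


RMS voltage for a sinusoidal waveform:
V_rms = V_peak / sqrt(2)
      = 217.38 / 1.414214
      = 153.711 V

153.711 V


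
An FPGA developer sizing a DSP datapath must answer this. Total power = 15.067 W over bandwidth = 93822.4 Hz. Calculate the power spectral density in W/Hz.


Power spectral density:
PSD = P / BW
    = 15.067 / 93822.4
    = 0.00016059 W/Hz

0.00016059 W/Hz


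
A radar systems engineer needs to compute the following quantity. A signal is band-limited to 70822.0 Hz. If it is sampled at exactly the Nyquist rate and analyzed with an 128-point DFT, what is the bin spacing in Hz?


Step 1 — Nyquist sampling rate:
fs = 2 * fmax = 2 * 70822.0 = 141644.0 Hz

Step 2 — DFT bin spacing:
df = fs / N = 141644.0 / 128 = 1106.5938 Hz

1106.5938 Hz


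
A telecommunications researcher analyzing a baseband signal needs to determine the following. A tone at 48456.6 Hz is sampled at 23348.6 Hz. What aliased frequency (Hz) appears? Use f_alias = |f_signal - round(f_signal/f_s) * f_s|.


Compute the nearest integer multiple of fs to the signal:
n = round(48456.6 / 23348.6) = 2
f_alias = |48456.6 - 2 * 23348.6|
        = |48456.6 - 46697.2|
        = 1759.4 Hz

1759.4


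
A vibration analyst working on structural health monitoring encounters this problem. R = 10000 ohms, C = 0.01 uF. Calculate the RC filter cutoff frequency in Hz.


Cutoff frequency of a first-order RC filter:
fc = 1 / (2 * pi * R * C)
C = 0.01 uF = 1e-08 F
fc = 1 / (2 * pi * 10000 * 1e-08)
   = 1 / 0.00062831853071796
   = 1591.549431 Hz

1591.549431 Hz


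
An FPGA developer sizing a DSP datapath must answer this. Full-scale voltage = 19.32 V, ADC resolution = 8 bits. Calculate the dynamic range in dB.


Dynamic range from full-scale to LSB:
V_min = V_max / 2^bits = 19.32 / 2^8
DR = 20 * log10(V_max / V_min)
   = 20 * log10(2^8)
   = 20 * 8 * log10(2)
   = 48.16 dB

48.16 dB


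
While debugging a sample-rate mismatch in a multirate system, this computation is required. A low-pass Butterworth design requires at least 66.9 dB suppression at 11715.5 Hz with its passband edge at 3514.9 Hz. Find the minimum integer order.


Butterworth filter order formula:
n = log10(10^(A/10) - 1) / (2 * log10(f_stop/f_pass))
10^(66.9/10) - 1 = 4897787.1937
f_stop/f_pass = 11715.5 / 3514.9 = 3.3331
n = 6.3977 -> ceil = 7

7


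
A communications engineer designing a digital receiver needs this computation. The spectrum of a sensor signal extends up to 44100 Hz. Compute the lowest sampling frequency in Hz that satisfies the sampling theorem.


The Nyquist rate is twice the maximum frequency component.
fs_min = 2 * fmax
      = 2 * 44100
      = 88200 Hz

88200


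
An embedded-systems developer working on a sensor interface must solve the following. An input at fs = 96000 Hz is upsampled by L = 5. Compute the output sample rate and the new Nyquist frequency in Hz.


Step 1 — output sample rate after interpolation by L:
fs_out = L * fs_in = 5 * 96000 = 480000 Hz

Step 2 — Nyquist frequency of the output stream:
f_Nyq = fs_out / 2 = 480000 / 2 = 240000.0 Hz

fs_out = 480000 Hz; f_Nyquist = 240000.0 Hz


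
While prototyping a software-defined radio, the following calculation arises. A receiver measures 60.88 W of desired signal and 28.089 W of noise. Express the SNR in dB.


SNR in decibels:
SNR = 10 * log10(Ps / Pn)
    = 10 * log10(60.88 / 28.089)
    = 10 * log10(2.1674)
    = 10 * 0.3359
    = 3.36 dB

3.36 dB


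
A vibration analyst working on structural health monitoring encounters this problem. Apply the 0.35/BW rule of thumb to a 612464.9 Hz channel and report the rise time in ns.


Rise time from bandwidth relationship:
tr = 0.35 / BW
   = 0.35 / 612464.9
   = 5.714613197e-07 s
   = 571.4613 ns

571.4613 ns


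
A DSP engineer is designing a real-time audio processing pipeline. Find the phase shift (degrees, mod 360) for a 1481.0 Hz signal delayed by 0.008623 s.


Phase shift from frequency and time delay:
phi = 360 * f * t_delay
    = 360 * 1481.0 * 0.008623
    = 4597.44 degrees
    mod 360 = 277.44 degrees

277.44 degrees


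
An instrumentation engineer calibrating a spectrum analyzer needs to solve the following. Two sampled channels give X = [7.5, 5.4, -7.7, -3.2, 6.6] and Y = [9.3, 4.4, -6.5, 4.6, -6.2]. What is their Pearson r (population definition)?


Pearson correlation coefficient (population):
r = cov(X,Y) / (std(X) * std(Y))
Mean X = 1.72, Mean Y = 1.12
Cov(X,Y) = 15.6576
Std(X) = 6.061485, Std(Y) = 6.347094
r = 0.407

0.407


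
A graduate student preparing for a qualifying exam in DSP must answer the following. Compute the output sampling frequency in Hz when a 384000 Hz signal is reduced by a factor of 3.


Decimation reduces the sample rate:
fs_out = fs_in / M
       = 384000 / 3
       = 128000.0 Hz

128000.0 Hz


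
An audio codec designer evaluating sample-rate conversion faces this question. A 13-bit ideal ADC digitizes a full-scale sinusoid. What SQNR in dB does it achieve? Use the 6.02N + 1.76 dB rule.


Theoretical SNR for a full-scale sinusoid:
SNR = 6.02 * N + 1.76
    = 6.02 * 13 + 1.76
    = 78.26 + 1.76
    = 80.02 dB

80.02 dB


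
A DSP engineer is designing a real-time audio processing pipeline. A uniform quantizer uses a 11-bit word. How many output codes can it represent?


Number of quantization levels = 2^N
= 2^11
= 2048

2048


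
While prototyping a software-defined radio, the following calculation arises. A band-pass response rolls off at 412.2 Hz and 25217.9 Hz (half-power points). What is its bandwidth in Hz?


Bandwidth is the difference of -3dB frequencies:
BW = f_high - f_low
   = 25217.9 - 412.2
   = 24805.7 Hz

24805.7 Hz


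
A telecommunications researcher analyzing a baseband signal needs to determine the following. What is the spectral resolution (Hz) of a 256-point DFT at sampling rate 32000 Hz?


DFT frequency resolution:
df = fs / N
   = 32000 / 256
   = 125.0 Hz

125.0 Hz


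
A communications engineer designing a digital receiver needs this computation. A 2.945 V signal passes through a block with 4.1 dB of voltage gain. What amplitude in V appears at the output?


Output voltage from dB gain:
V_out = V_in * 10^(gain_dB / 20)
      = 2.945 * 10^(4.1 / 20)
      = 2.945 * 1.603245
      = 4.7216 V

4.7216 V


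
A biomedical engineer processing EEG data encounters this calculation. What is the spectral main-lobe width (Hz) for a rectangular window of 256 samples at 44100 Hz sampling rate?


Main lobe width for a rectangular window:
Width = 2 * fs / N
      = 2 * 44100 / 256
      = 88200 / 256
      = 344.531 Hz

344.531 Hz


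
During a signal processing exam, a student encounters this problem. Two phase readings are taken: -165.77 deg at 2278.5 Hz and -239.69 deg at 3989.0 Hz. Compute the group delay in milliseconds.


Group delay from phase difference:
tau = -d(phi)/d(omega)
d(phi) = -73.92 deg = -1.290147 rad
d(omega) = 2*pi*(3989.0 - 2278.5) = 10747.3885 rad/s
tau = -(-1.290147) / 10747.3885
    = 0.12 ms

0.12 ms


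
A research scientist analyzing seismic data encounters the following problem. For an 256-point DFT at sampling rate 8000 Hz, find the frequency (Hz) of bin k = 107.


Frequency of DFT bin k:
f_k = k * fs / N
    = 107 * 8000 / 256
    = 856000 / 256
    = 3343.75 Hz

3343.75 Hz


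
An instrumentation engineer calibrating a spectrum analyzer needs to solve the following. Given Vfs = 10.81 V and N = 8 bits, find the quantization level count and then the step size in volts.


Step 1 — number of quantization levels:
L = 2^N = 2^8 = 256

Step 2 — LSB step size:
delta = Vfs / L
      = 10.81 / 256
      = 0.04222656 V

Levels = 256; step size = 0.04222656 V


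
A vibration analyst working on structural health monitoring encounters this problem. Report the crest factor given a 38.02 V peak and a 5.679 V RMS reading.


Crest factor is the ratio of peak to RMS:
CF = V_peak / V_rms
   = 38.02 / 5.679
   = 6.6948

6.6948


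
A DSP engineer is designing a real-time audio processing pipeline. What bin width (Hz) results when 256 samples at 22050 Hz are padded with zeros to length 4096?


Frequency resolution after zero-padding:
N_padded = 256 * 16 = 4096
df = fs / N_padded
   = 22050 / 4096
   = 5.3833 Hz

5.3833 Hz


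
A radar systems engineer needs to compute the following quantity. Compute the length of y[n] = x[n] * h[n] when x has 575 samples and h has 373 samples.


Linear convolution output length:
L = N + M - 1
  = 575 + 373 - 1
  = 947 samples

947


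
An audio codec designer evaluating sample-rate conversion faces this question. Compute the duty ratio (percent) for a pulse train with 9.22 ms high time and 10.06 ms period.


Duty cycle as a percentage:
DC = (t_on / T) * 100
   = (9.22 / 10.06) * 100
   = 0.916501 * 100
   = 91.65 %

91.65 %


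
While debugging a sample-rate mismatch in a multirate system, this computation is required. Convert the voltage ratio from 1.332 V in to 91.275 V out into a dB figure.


Voltage gain in dB:
G = 20 * log10(Vout / Vin)
  = 20 * log10(91.275 / 1.332)
  = 20 * log10(68.524775)
  = 20 * 1.835848
  = 36.72 dB

36.72 dB


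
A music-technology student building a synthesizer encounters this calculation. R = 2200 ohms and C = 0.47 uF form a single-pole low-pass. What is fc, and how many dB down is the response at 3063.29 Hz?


Step 1 — cutoff frequency:
fc = 1 / (2*pi*R*C)
C = 0.47 uF = 4.7e-07 F
fc = 1 / (2*pi*2200*4.7e-07)
   = 153.922 Hz

Step 2 — magnitude at f = 3063.29 Hz:
|H(f)| = 1 / sqrt(1 + (f/fc)^2)
f/fc = 3063.29 / 153.922 = 19.901574
|H| = 1 / sqrt(1 + 396.072648) = 0.050184
|H|_dB = 20*log10(0.050184) = -25.99 dB

fc = 153.922 Hz; |H(3063.29 Hz)| = -25.99 dB
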